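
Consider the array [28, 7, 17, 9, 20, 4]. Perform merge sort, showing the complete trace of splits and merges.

Merge sort trace:

Split: [28, 7, 17, 9, 20, 4] -> [28, 7, 17] and [9, 20, 4]
  Split: [28, 7, 17] -> [28] and [7, 17]
    Split: [7, 17] -> [7] and [17]
    Merge: [7] + [17] -> [7, 17]
  Merge: [28] + [7, 17] -> [7, 17, 28]
  Split: [9, 20, 4] -> [9] and [20, 4]
    Split: [20, 4] -> [20] and [4]
    Merge: [20] + [4] -> [4, 20]
  Merge: [9] + [4, 20] -> [4, 9, 20]
Merge: [7, 17, 28] + [4, 9, 20] -> [4, 7, 9, 17, 20, 28]

Final sorted array: [4, 7, 9, 17, 20, 28]

The merge sort proceeds by recursively splitting the array and merging sorted halves.
After all merges, the sorted array is [4, 7, 9, 17, 20, 28].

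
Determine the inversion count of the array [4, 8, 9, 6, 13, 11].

Finding inversions in [4, 8, 9, 6, 13, 11]:

(1, 3): arr[1]=8 > arr[3]=6
(2, 3): arr[2]=9 > arr[3]=6
(4, 5): arr[4]=13 > arr[5]=11

Total inversions: 3

The array has 3 inversion(s): (1,3), (2,3), (4,5). Each pair (i,j) satisfies i < j and arr[i] > arr[j].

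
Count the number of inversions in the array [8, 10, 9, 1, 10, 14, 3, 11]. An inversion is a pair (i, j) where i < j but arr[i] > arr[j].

Finding inversions in [8, 10, 9, 1, 10, 14, 3, 11]:

(0, 3): arr[0]=8 > arr[3]=1
(0, 6): arr[0]=8 > arr[6]=3
(1, 2): arr[1]=10 > arr[2]=9
(1, 3): arr[1]=10 > arr[3]=1
(1, 6): arr[1]=10 > arr[6]=3
(2, 3): arr[2]=9 > arr[3]=1
(2, 6): arr[2]=9 > arr[6]=3
(4, 6): arr[4]=10 > arr[6]=3
(5, 6): arr[5]=14 > arr[6]=3
(5, 7): arr[5]=14 > arr[7]=11

Total inversions: 10

The array has 10 inversion(s): (0,3), (0,6), (1,2), (1,3), (1,6), (2,3), (2,6), (4,6), (5,6), (5,7). Each pair (i,j) satisfies i < j and arr[i] > arr[j].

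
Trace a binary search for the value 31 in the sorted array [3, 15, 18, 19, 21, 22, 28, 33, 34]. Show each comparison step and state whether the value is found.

Binary search for 31 in [3, 15, 18, 19, 21, 22, 28, 33, 34]:

lo=0, hi=8, mid=4, arr[mid]=21 -> 21 < 31, search right half
lo=5, hi=8, mid=6, arr[mid]=28 -> 28 < 31, search right half
lo=7, hi=8, mid=7, arr[mid]=33 -> 33 > 31, search left half
lo=7 > hi=6, target 31 not found

Binary search determines that 31 is not in the array after 3 comparisons. The search space was exhausted without finding the target.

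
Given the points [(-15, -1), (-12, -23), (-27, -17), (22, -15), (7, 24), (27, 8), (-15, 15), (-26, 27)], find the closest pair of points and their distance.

Computing all pairwise distances among 8 points:

d((-15, -1), (-12, -23)) = 22.2036
d((-15, -1), (-27, -17)) = 20.0
d((-15, -1), (22, -15)) = 39.5601
d((-15, -1), (7, 24)) = 33.3017
d((-15, -1), (27, 8)) = 42.9535
d((-15, -1), (-15, 15)) = 16.0 <-- minimum
d((-15, -1), (-26, 27)) = 30.0832
d((-12, -23), (-27, -17)) = 16.1555
d((-12, -23), (22, -15)) = 34.9285
d((-12, -23), (7, 24)) = 50.6952
d((-12, -23), (27, 8)) = 49.8197
d((-12, -23), (-15, 15)) = 38.1182
d((-12, -23), (-26, 27)) = 51.923
d((-27, -17), (22, -15)) = 49.0408
d((-27, -17), (7, 24)) = 53.2635
d((-27, -17), (27, 8)) = 59.5063
d((-27, -17), (-15, 15)) = 34.176
d((-27, -17), (-26, 27)) = 44.0114
d((22, -15), (7, 24)) = 41.7852
d((22, -15), (27, 8)) = 23.5372
d((22, -15), (-15, 15)) = 47.634
d((22, -15), (-26, 27)) = 63.7809
d((7, 24), (27, 8)) = 25.6125
d((7, 24), (-15, 15)) = 23.7697
d((7, 24), (-26, 27)) = 33.1361
d((27, 8), (-15, 15)) = 42.5793
d((27, 8), (-26, 27)) = 56.3028
d((-15, 15), (-26, 27)) = 16.2788

Closest pair: (-15, -1) and (-15, 15) with distance 16.0

The closest pair is (-15, -1) and (-15, 15) with Euclidean distance 16.0. For 8 points, brute-force pairwise comparison is shown above. For large n, the divide-and-conquer algorithm (sort by x, recurse on halves, check the dividing strip) achieves O(n log n).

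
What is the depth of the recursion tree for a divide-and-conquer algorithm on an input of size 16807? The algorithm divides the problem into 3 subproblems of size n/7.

For divide and conquer with division factor 7:

Problem sizes at each level:
Level 0: 16807
Level 1: 2401
Level 2: 343
Level 3: 49
Level 4: 7
Level 5: 1

The root is level 0 and the size-1 base case is level 5 (the tree spans levels 0 through 5, i.e. 6 levels counting the root), so the depth is the number of divisions: log_7(16807) = 5

The recursion tree depth is log_7(16807) = 5. At each level, the problem size is divided by 7, so it takes 5 divisions to reduce to a base case of size 1. The algorithm makes 3 recursive calls at each level.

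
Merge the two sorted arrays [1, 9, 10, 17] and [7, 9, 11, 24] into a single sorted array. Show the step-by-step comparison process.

Merging process:

Compare 1 vs 7: take 1 from left. Merged: [1]
Compare 9 vs 7: take 7 from right. Merged: [1, 7]
Compare 9 vs 9: take 9 from left. Merged: [1, 7, 9]
Compare 10 vs 9: take 9 from right. Merged: [1, 7, 9, 9]
Compare 10 vs 11: take 10 from left. Merged: [1, 7, 9, 9, 10]
Compare 17 vs 11: take 11 from right. Merged: [1, 7, 9, 9, 10, 11]
Compare 17 vs 24: take 17 from left. Merged: [1, 7, 9, 9, 10, 11, 17]
Append remaining from right: [24]. Merged: [1, 7, 9, 9, 10, 11, 17, 24]

Final merged array: [1, 7, 9, 9, 10, 11, 17, 24]
Total comparisons: 7

The merged array is [1, 7, 9, 9, 10, 11, 17, 24], requiring 7 comparisons. The merge step runs in O(n) time where n is the total number of elements.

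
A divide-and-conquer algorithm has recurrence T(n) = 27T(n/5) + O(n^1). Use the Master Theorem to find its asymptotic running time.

Master Theorem for T(n) = 27T(n/5) + O(n^1):

a = 27, b = 5, c = 1
log_b(a) = log_5(27) = 2.0478

Case 1: c = 1 < log_5(27) = 2.0478
T(n) = O(n^(log_5 27))

For T(n) = 27T(n/5) + O(n^1): log_5(27) = 2.0478. This is Case 1 of the Master Theorem (c < log_b(a), work dominated by leaves), giving O(n^(log_5 27)).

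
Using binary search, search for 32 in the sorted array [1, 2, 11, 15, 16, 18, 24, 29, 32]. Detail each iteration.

Binary search for 32 in [1, 2, 11, 15, 16, 18, 24, 29, 32]:

lo=0, hi=8, mid=4, arr[mid]=16 -> 16 < 32, search right half
lo=5, hi=8, mid=6, arr[mid]=24 -> 24 < 32, search right half
lo=7, hi=8, mid=7, arr[mid]=29 -> 29 < 32, search right half
lo=8, hi=8, mid=8, arr[mid]=32 -> Found target at index 8!

Binary search finds 32 at index 8 after 4 comparisons. The search repeatedly halves the search space by comparing with the middle element.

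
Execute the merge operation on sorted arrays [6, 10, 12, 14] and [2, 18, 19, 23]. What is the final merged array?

Merging process:

Compare 6 vs 2: take 2 from right. Merged: [2]
Compare 6 vs 18: take 6 from left. Merged: [2, 6]
Compare 10 vs 18: take 10 from left. Merged: [2, 6, 10]
Compare 12 vs 18: take 12 from left. Merged: [2, 6, 10, 12]
Compare 14 vs 18: take 14 from left. Merged: [2, 6, 10, 12, 14]
Append remaining from right: [18, 19, 23]. Merged: [2, 6, 10, 12, 14, 18, 19, 23]

Final merged array: [2, 6, 10, 12, 14, 18, 19, 23]
Total comparisons: 5

The merged array is [2, 6, 10, 12, 14, 18, 19, 23], requiring 5 comparisons. The merge step runs in O(n) time where n is the total number of elements.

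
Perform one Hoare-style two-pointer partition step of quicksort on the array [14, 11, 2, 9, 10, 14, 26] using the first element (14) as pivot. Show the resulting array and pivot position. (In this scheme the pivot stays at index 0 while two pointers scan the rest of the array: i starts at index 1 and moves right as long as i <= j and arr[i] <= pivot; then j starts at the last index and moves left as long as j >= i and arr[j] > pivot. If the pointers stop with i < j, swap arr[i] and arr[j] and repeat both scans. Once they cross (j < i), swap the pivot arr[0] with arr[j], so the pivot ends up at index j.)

Hoare-style two-pointer partition with pivot = 14:

Initial array: [14, 11, 2, 9, 10, 14, 26]

Pointers start at i = 1, j = 6.
i ends at 6, j ends at 5: the pointers have crossed (j < i), so scanning stops.

Swap pivot arr[0] with arr[5] to place pivot at position 5: [14, 11, 2, 9, 10, 14, 26]
Pivot position: 5

After partitioning with pivot 14, the array becomes [14, 11, 2, 9, 10, 14, 26]. The pivot is placed at index 5. All elements to the left of the pivot are <= 14, and all elements to the right are > 14.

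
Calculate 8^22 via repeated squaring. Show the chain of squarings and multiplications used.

Computing 8^22 by squaring (build up from 8^1; each line after the first costs one multiplication):

8^1 = 8
8^2 = (8^1)^2 = 8^2 = 64
8^4 = (8^2)^2 = 64^2 = 4096
8^5 = 8 * 8^4 = 8 * 4096 = 32768
8^10 = (8^5)^2 = 32768^2 = 1073741824
8^11 = 8 * 8^10 = 8 * 1073741824 = 8589934592
8^22 = (8^11)^2 = 8589934592^2 = 73786976294838206464

Result: 73786976294838206464
Multiplications needed: 6 (6 lines after 8^1)

8^22 = 73786976294838206464. Using exponentiation by squaring, this requires 6 multiplications. The key idea: if the exponent is even, square the half-power; if odd, multiply by the base once.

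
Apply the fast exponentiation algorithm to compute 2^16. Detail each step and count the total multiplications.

Computing 2^16 by squaring (build up from 2^1; each line after the first costs one multiplication):

2^1 = 2
2^2 = (2^1)^2 = 2^2 = 4
2^4 = (2^2)^2 = 4^2 = 16
2^8 = (2^4)^2 = 16^2 = 256
2^16 = (2^8)^2 = 256^2 = 65536

Result: 65536
Multiplications needed: 4 (4 lines after 2^1)

2^16 = 65536. Using exponentiation by squaring, this requires 4 multiplications. The key idea: if the exponent is even, square the half-power; if odd, multiply by the base once.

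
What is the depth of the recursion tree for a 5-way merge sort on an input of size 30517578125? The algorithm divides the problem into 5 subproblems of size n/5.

For divide and conquer with division factor 5:

Problem sizes at each level:
Level 0: 30517578125
Level 1: 6103515625
Level 2: 1220703125
Level 3: 244140625
Level 4: 48828125
Level 5: 9765625
Level 6: 1953125
Level 7: 390625
Level 8: 78125
Level 9: 15625
Level 10: 3125
Level 11: 625
Level 12: 125
Level 13: 25
Level 14: 5
Level 15: 1

The root is level 0 and the size-1 base case is level 15 (the tree spans levels 0 through 15, i.e. 16 levels counting the root), so the depth is the number of divisions: log_5(30517578125) = 15

The recursion tree depth is log_5(30517578125) = 15. At each level, the problem size is divided by 5, so it takes 15 divisions to reduce to a base case of size 1. The algorithm makes 5 recursive calls at each level.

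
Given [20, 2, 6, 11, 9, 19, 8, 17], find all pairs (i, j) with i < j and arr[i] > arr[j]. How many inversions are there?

Finding inversions in [20, 2, 6, 11, 9, 19, 8, 17]:

(0, 1): arr[0]=20 > arr[1]=2
(0, 2): arr[0]=20 > arr[2]=6
(0, 3): arr[0]=20 > arr[3]=11
(0, 4): arr[0]=20 > arr[4]=9
(0, 5): arr[0]=20 > arr[5]=19
(0, 6): arr[0]=20 > arr[6]=8
(0, 7): arr[0]=20 > arr[7]=17
(3, 4): arr[3]=11 > arr[4]=9
(3, 6): arr[3]=11 > arr[6]=8
(4, 6): arr[4]=9 > arr[6]=8
(5, 6): arr[5]=19 > arr[6]=8
(5, 7): arr[5]=19 > arr[7]=17

Total inversions: 12

The array has 12 inversion(s): (0,1), (0,2), (0,3), (0,4), (0,5), (0,6), (0,7), (3,4), (3,6), (4,6), (5,6), (5,7). Each pair (i,j) satisfies i < j and arr[i] > arr[j].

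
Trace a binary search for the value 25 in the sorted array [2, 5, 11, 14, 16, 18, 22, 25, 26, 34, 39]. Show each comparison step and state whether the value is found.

Binary search for 25 in [2, 5, 11, 14, 16, 18, 22, 25, 26, 34, 39]:

lo=0, hi=10, mid=5, arr[mid]=18 -> 18 < 25, search right half
lo=6, hi=10, mid=8, arr[mid]=26 -> 26 > 25, search left half
lo=6, hi=7, mid=6, arr[mid]=22 -> 22 < 25, search right half
lo=7, hi=7, mid=7, arr[mid]=25 -> Found target at index 7!

Binary search finds 25 at index 7 after 4 comparisons. The search repeatedly halves the search space by comparing with the middle element.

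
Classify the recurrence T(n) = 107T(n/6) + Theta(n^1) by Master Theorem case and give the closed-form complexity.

Master Theorem for T(n) = 107T(n/6) + O(n^1):

a = 107, b = 6, c = 1
log_b(a) = log_6(107) = 2.6080

Case 1: c = 1 < log_6(107) = 2.6080
T(n) = O(n^(log_6 107))

For T(n) = 107T(n/6) + O(n^1): log_6(107) = 2.6080. This is Case 1 of the Master Theorem (c < log_b(a), work dominated by leaves), giving O(n^(log_6 107)).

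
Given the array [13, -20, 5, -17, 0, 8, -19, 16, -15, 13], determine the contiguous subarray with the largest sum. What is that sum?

Using Kadane's algorithm on [13, -20, 5, -17, 0, 8, -19, 16, -15, 13]:

Scanning through the array:
Position 1 (value -20): max_ending_here = -7, max_so_far = 13
Position 2 (value 5): max_ending_here = 5, max_so_far = 13
Position 3 (value -17): max_ending_here = -12, max_so_far = 13
Position 4 (value 0): max_ending_here = 0, max_so_far = 13
Position 5 (value 8): max_ending_here = 8, max_so_far = 13
Position 6 (value -19): max_ending_here = -11, max_so_far = 13
Position 7 (value 16): max_ending_here = 16, max_so_far = 16
Position 8 (value -15): max_ending_here = 1, max_so_far = 16
Position 9 (value 13): max_ending_here = 14, max_so_far = 16

Maximum subarray: [16]
Maximum sum: 16

The maximum subarray is [16] with sum 16. This subarray runs from index 7 to index 7.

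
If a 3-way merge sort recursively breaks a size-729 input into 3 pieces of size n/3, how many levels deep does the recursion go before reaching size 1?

For divide and conquer with division factor 3:

Problem sizes at each level:
Level 0: 729
Level 1: 243
Level 2: 81
Level 3: 27
Level 4: 9
Level 5: 3
Level 6: 1

The root is level 0 and the size-1 base case is level 6 (the tree spans levels 0 through 6, i.e. 7 levels counting the root), so the depth is the number of divisions: log_3(729) = 6

The recursion tree depth is log_3(729) = 6. At each level, the problem size is divided by 3, so it takes 6 divisions to reduce to a base case of size 1. The algorithm makes 3 recursive calls at each level.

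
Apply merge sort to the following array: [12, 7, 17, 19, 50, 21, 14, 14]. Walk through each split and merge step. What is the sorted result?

Merge sort trace:

Split: [12, 7, 17, 19, 50, 21, 14, 14] -> [12, 7, 17, 19] and [50, 21, 14, 14]
  Split: [12, 7, 17, 19] -> [12, 7] and [17, 19]
    Split: [12, 7] -> [12] and [7]
    Merge: [12] + [7] -> [7, 12]
    Split: [17, 19] -> [17] and [19]
    Merge: [17] + [19] -> [17, 19]
  Merge: [7, 12] + [17, 19] -> [7, 12, 17, 19]
  Split: [50, 21, 14, 14] -> [50, 21] and [14, 14]
    Split: [50, 21] -> [50] and [21]
    Merge: [50] + [21] -> [21, 50]
    Split: [14, 14] -> [14] and [14]
    Merge: [14] + [14] -> [14, 14]
  Merge: [21, 50] + [14, 14] -> [14, 14, 21, 50]
Merge: [7, 12, 17, 19] + [14, 14, 21, 50] -> [7, 12, 14, 14, 17, 19, 21, 50]

Final sorted array: [7, 12, 14, 14, 17, 19, 21, 50]

The merge sort proceeds by recursively splitting the array and merging sorted halves.
After all merges, the sorted array is [7, 12, 14, 14, 17, 19, 21, 50].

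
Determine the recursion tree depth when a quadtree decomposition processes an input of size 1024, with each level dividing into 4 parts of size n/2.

For divide and conquer with division factor 2:

Problem sizes at each level:
Level 0: 1024
Level 1: 512
Level 2: 256
Level 3: 128
Level 4: 64
Level 5: 32
Level 6: 16
Level 7: 8
Level 8: 4
Level 9: 2
Level 10: 1

The root is level 0 and the size-1 base case is level 10 (the tree spans levels 0 through 10, i.e. 11 levels counting the root), so the depth is the number of divisions: log_2(1024) = 10

The recursion tree depth is log_2(1024) = 10. At each level, the problem size is divided by 2, so it takes 10 divisions to reduce to a base case of size 1. The algorithm makes 4 recursive calls at each level.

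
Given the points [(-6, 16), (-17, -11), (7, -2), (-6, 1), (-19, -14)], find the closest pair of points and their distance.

Computing all pairwise distances among 5 points:

d((-6, 16), (-17, -11)) = 29.1548
d((-6, 16), (7, -2)) = 22.2036
d((-6, 16), (-6, 1)) = 15.0
d((-6, 16), (-19, -14)) = 32.6956
d((-17, -11), (7, -2)) = 25.632
d((-17, -11), (-6, 1)) = 16.2788
d((-17, -11), (-19, -14)) = 3.6056 <-- minimum
d((7, -2), (-6, 1)) = 13.3417
d((7, -2), (-19, -14)) = 28.6356
d((-6, 1), (-19, -14)) = 19.8494

Closest pair: (-17, -11) and (-19, -14) with distance 3.6056

The closest pair is (-17, -11) and (-19, -14) with Euclidean distance 3.6056. For 5 points, brute-force pairwise comparison is shown above. For large n, the divide-and-conquer algorithm (sort by x, recurse on halves, check the dividing strip) achieves O(n log n).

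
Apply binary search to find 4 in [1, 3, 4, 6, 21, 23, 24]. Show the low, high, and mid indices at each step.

Binary search for 4 in [1, 3, 4, 6, 21, 23, 24]:

lo=0, hi=6, mid=3, arr[mid]=6 -> 6 > 4, search left half
lo=0, hi=2, mid=1, arr[mid]=3 -> 3 < 4, search right half
lo=2, hi=2, mid=2, arr[mid]=4 -> Found target at index 2!

Binary search finds 4 at index 2 after 3 comparisons. The search repeatedly halves the search space by comparing with the middle element.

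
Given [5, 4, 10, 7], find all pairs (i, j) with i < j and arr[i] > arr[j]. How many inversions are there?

Finding inversions in [5, 4, 10, 7]:

(0, 1): arr[0]=5 > arr[1]=4
(2, 3): arr[2]=10 > arr[3]=7

Total inversions: 2

The array has 2 inversion(s): (0,1), (2,3). Each pair (i,j) satisfies i < j and arr[i] > arr[j].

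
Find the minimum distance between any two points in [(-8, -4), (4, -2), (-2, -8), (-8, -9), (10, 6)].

Computing all pairwise distances among 5 points:

d((-8, -4), (4, -2)) = 12.1655
d((-8, -4), (-2, -8)) = 7.2111
d((-8, -4), (-8, -9)) = 5.0 <-- minimum
d((-8, -4), (10, 6)) = 20.5913
d((4, -2), (-2, -8)) = 8.4853
d((4, -2), (-8, -9)) = 13.8924
d((4, -2), (10, 6)) = 10.0
d((-2, -8), (-8, -9)) = 6.0828
d((-2, -8), (10, 6)) = 18.4391
d((-8, -9), (10, 6)) = 23.4307

Closest pair: (-8, -4) and (-8, -9) with distance 5.0

The closest pair is (-8, -4) and (-8, -9) with Euclidean distance 5.0. For 5 points, brute-force pairwise comparison is shown above. For large n, the divide-and-conquer algorithm (sort by x, recurse on halves, check the dividing strip) achieves O(n log n).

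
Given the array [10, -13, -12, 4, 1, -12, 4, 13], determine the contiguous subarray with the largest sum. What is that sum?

Using Kadane's algorithm on [10, -13, -12, 4, 1, -12, 4, 13]:

Scanning through the array:
Position 1 (value -13): max_ending_here = -3, max_so_far = 10
Position 2 (value -12): max_ending_here = -12, max_so_far = 10
Position 3 (value 4): max_ending_here = 4, max_so_far = 10
Position 4 (value 1): max_ending_here = 5, max_so_far = 10
Position 5 (value -12): max_ending_here = -7, max_so_far = 10
Position 6 (value 4): max_ending_here = 4, max_so_far = 10
Position 7 (value 13): max_ending_here = 17, max_so_far = 17

Maximum subarray: [4, 13]
Maximum sum: 17

The maximum subarray is [4, 13] with sum 17. This subarray runs from index 6 to index 7.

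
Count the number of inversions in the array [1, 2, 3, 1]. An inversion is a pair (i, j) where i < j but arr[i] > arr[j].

Finding inversions in [1, 2, 3, 1]:

(1, 3): arr[1]=2 > arr[3]=1
(2, 3): arr[2]=3 > arr[3]=1

Total inversions: 2

The array has 2 inversion(s): (1,3), (2,3). Each pair (i,j) satisfies i < j and arr[i] > arr[j].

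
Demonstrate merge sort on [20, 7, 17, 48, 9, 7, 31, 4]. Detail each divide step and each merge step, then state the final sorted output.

Merge sort trace:

Split: [20, 7, 17, 48, 9, 7, 31, 4] -> [20, 7, 17, 48] and [9, 7, 31, 4]
  Split: [20, 7, 17, 48] -> [20, 7] and [17, 48]
    Split: [20, 7] -> [20] and [7]
    Merge: [20] + [7] -> [7, 20]
    Split: [17, 48] -> [17] and [48]
    Merge: [17] + [48] -> [17, 48]
  Merge: [7, 20] + [17, 48] -> [7, 17, 20, 48]
  Split: [9, 7, 31, 4] -> [9, 7] and [31, 4]
    Split: [9, 7] -> [9] and [7]
    Merge: [9] + [7] -> [7, 9]
    Split: [31, 4] -> [31] and [4]
    Merge: [31] + [4] -> [4, 31]
  Merge: [7, 9] + [4, 31] -> [4, 7, 9, 31]
Merge: [7, 17, 20, 48] + [4, 7, 9, 31] -> [4, 7, 7, 9, 17, 20, 31, 48]

Final sorted array: [4, 7, 7, 9, 17, 20, 31, 48]

The merge sort proceeds by recursively splitting the array and merging sorted halves.
After all merges, the sorted array is [4, 7, 7, 9, 17, 20, 31, 48].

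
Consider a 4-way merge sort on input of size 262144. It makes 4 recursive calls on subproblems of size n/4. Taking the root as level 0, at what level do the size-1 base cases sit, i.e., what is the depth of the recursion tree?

For divide and conquer with division factor 4:

Problem sizes at each level:
Level 0: 262144
Level 1: 65536
Level 2: 16384
Level 3: 4096
Level 4: 1024
Level 5: 256
Level 6: 64
Level 7: 16
Level 8: 4
Level 9: 1

The root is level 0 and the size-1 base case is level 9 (the tree spans levels 0 through 9, i.e. 10 levels counting the root), so the depth is the number of divisions: log_4(262144) = 9

The recursion tree depth is log_4(262144) = 9. At each level, the problem size is divided by 4, so it takes 9 divisions to reduce to a base case of size 1. The algorithm makes 4 recursive calls at each level.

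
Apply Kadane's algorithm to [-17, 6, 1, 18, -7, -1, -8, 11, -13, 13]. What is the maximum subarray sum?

Using Kadane's algorithm on [-17, 6, 1, 18, -7, -1, -8, 11, -13, 13]:

Scanning through the array:
Position 1 (value 6): max_ending_here = 6, max_so_far = 6
Position 2 (value 1): max_ending_here = 7, max_so_far = 7
Position 3 (value 18): max_ending_here = 25, max_so_far = 25
Position 4 (value -7): max_ending_here = 18, max_so_far = 25
Position 5 (value -1): max_ending_here = 17, max_so_far = 25
Position 6 (value -8): max_ending_here = 9, max_so_far = 25
Position 7 (value 11): max_ending_here = 20, max_so_far = 25
Position 8 (value -13): max_ending_here = 7, max_so_far = 25
Position 9 (value 13): max_ending_here = 20, max_so_far = 25

Maximum subarray: [6, 1, 18]
Maximum sum: 25

The maximum subarray is [6, 1, 18] with sum 25. This subarray runs from index 1 to index 3.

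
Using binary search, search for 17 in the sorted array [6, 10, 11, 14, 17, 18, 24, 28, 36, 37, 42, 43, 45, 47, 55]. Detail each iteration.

Binary search for 17 in [6, 10, 11, 14, 17, 18, 24, 28, 36, 37, 42, 43, 45, 47, 55]:

lo=0, hi=14, mid=7, arr[mid]=28 -> 28 > 17, search left half
lo=0, hi=6, mid=3, arr[mid]=14 -> 14 < 17, search right half
lo=4, hi=6, mid=5, arr[mid]=18 -> 18 > 17, search left half
lo=4, hi=4, mid=4, arr[mid]=17 -> Found target at index 4!

Binary search finds 17 at index 4 after 4 comparisons. The search repeatedly halves the search space by comparing with the middle element.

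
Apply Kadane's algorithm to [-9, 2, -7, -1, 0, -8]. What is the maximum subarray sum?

Using Kadane's algorithm on [-9, 2, -7, -1, 0, -8]:

Scanning through the array:
Position 1 (value 2): max_ending_here = 2, max_so_far = 2
Position 2 (value -7): max_ending_here = -5, max_so_far = 2
Position 3 (value -1): max_ending_here = -1, max_so_far = 2
Position 4 (value 0): max_ending_here = 0, max_so_far = 2
Position 5 (value -8): max_ending_here = -8, max_so_far = 2

Maximum subarray: [2]
Maximum sum: 2

The maximum subarray is [2] with sum 2. This subarray runs from index 1 to index 1.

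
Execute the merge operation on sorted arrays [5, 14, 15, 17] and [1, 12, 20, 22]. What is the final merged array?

Merging process:

Compare 5 vs 1: take 1 from right. Merged: [1]
Compare 5 vs 12: take 5 from left. Merged: [1, 5]
Compare 14 vs 12: take 12 from right. Merged: [1, 5, 12]
Compare 14 vs 20: take 14 from left. Merged: [1, 5, 12, 14]
Compare 15 vs 20: take 15 from left. Merged: [1, 5, 12, 14, 15]
Compare 17 vs 20: take 17 from left. Merged: [1, 5, 12, 14, 15, 17]
Append remaining from right: [20, 22]. Merged: [1, 5, 12, 14, 15, 17, 20, 22]

Final merged array: [1, 5, 12, 14, 15, 17, 20, 22]
Total comparisons: 6

The merged array is [1, 5, 12, 14, 15, 17, 20, 22], requiring 6 comparisons. The merge step runs in O(n) time where n is the total number of elements.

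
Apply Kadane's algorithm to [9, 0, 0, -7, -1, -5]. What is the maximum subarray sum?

Using Kadane's algorithm on [9, 0, 0, -7, -1, -5]:

Scanning through the array:
Position 1 (value 0): max_ending_here = 9, max_so_far = 9
Position 2 (value 0): max_ending_here = 9, max_so_far = 9
Position 3 (value -7): max_ending_here = 2, max_so_far = 9
Position 4 (value -1): max_ending_here = 1, max_so_far = 9
Position 5 (value -5): max_ending_here = -4, max_so_far = 9

Maximum subarray: [9]
Maximum sum: 9

The maximum subarray is [9] with sum 9. This subarray runs from index 0 to index 0.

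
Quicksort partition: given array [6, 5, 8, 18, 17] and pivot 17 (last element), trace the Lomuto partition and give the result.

Lomuto partition with pivot = 17:

Initial array: [6, 5, 8, 18, 17]

arr[0]=6 <= 17: swap with position 0, array becomes [6, 5, 8, 18, 17]
arr[1]=5 <= 17: swap with position 1, array becomes [6, 5, 8, 18, 17]
arr[2]=8 <= 17: swap with position 2, array becomes [6, 5, 8, 18, 17]
arr[3]=18 > 17: no swap

Place pivot at position 3: [6, 5, 8, 17, 18]
Pivot position: 3

After partitioning with pivot 17, the array becomes [6, 5, 8, 17, 18]. The pivot is placed at index 3. All elements to the left of the pivot are <= 17, and all elements to the right are > 17.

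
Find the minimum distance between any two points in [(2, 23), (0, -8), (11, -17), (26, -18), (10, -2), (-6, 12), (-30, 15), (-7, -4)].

Computing all pairwise distances among 8 points:

d((2, 23), (0, -8)) = 31.0644
d((2, 23), (11, -17)) = 41.0
d((2, 23), (26, -18)) = 47.5079
d((2, 23), (10, -2)) = 26.2488
d((2, 23), (-6, 12)) = 13.6015
d((2, 23), (-30, 15)) = 32.9848
d((2, 23), (-7, -4)) = 28.4605
d((0, -8), (11, -17)) = 14.2127
d((0, -8), (26, -18)) = 27.8568
d((0, -8), (10, -2)) = 11.6619
d((0, -8), (-6, 12)) = 20.8806
d((0, -8), (-30, 15)) = 37.8021
d((0, -8), (-7, -4)) = 8.0623 <-- minimum
d((11, -17), (26, -18)) = 15.0333
d((11, -17), (10, -2)) = 15.0333
d((11, -17), (-6, 12)) = 33.6155
d((11, -17), (-30, 15)) = 52.0096
d((11, -17), (-7, -4)) = 22.2036
d((26, -18), (10, -2)) = 22.6274
d((26, -18), (-6, 12)) = 43.8634
d((26, -18), (-30, 15)) = 65.0
d((26, -18), (-7, -4)) = 35.8469
d((10, -2), (-6, 12)) = 21.2603
d((10, -2), (-30, 15)) = 43.4626
d((10, -2), (-7, -4)) = 17.1172
d((-6, 12), (-30, 15)) = 24.1868
d((-6, 12), (-7, -4)) = 16.0312
d((-30, 15), (-7, -4)) = 29.8329

Closest pair: (0, -8) and (-7, -4) with distance 8.0623

The closest pair is (0, -8) and (-7, -4) with Euclidean distance 8.0623. For 8 points, brute-force pairwise comparison is shown above. For large n, the divide-and-conquer algorithm (sort by x, recurse on halves, check the dividing strip) achieves O(n log n).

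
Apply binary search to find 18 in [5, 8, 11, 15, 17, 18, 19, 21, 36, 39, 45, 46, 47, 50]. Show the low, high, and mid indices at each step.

Binary search for 18 in [5, 8, 11, 15, 17, 18, 19, 21, 36, 39, 45, 46, 47, 50]:

lo=0, hi=13, mid=6, arr[mid]=19 -> 19 > 18, search left half
lo=0, hi=5, mid=2, arr[mid]=11 -> 11 < 18, search right half
lo=3, hi=5, mid=4, arr[mid]=17 -> 17 < 18, search right half
lo=5, hi=5, mid=5, arr[mid]=18 -> Found target at index 5!

Binary search finds 18 at index 5 after 4 comparisons. The search repeatedly halves the search space by comparing with the middle element.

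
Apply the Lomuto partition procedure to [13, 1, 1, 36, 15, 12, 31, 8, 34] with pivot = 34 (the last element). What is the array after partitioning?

Lomuto partition with pivot = 34:

Initial array: [13, 1, 1, 36, 15, 12, 31, 8, 34]

arr[0]=13 <= 34: swap with position 0, array becomes [13, 1, 1, 36, 15, 12, 31, 8, 34]
arr[1]=1 <= 34: swap with position 1, array becomes [13, 1, 1, 36, 15, 12, 31, 8, 34]
arr[2]=1 <= 34: swap with position 2, array becomes [13, 1, 1, 36, 15, 12, 31, 8, 34]
arr[3]=36 > 34: no swap
arr[4]=15 <= 34: swap with position 3, array becomes [13, 1, 1, 15, 36, 12, 31, 8, 34]
arr[5]=12 <= 34: swap with position 4, array becomes [13, 1, 1, 15, 12, 36, 31, 8, 34]
arr[6]=31 <= 34: swap with position 5, array becomes [13, 1, 1, 15, 12, 31, 36, 8, 34]
arr[7]=8 <= 34: swap with position 6, array becomes [13, 1, 1, 15, 12, 31, 8, 36, 34]

Place pivot at position 7: [13, 1, 1, 15, 12, 31, 8, 34, 36]
Pivot position: 7

After partitioning with pivot 34, the array becomes [13, 1, 1, 15, 12, 31, 8, 34, 36]. The pivot is placed at index 7. All elements to the left of the pivot are <= 34, and all elements to the right are > 34.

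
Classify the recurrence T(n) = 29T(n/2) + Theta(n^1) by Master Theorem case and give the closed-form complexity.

Master Theorem for T(n) = 29T(n/2) + O(n^1):

a = 29, b = 2, c = 1
log_b(a) = log_2(29) = 4.8580

Case 1: c = 1 < log_2(29) = 4.8580
T(n) = O(n^(log_2 29))

For T(n) = 29T(n/2) + O(n^1): log_2(29) = 4.8580. This is Case 1 of the Master Theorem (c < log_b(a), work dominated by leaves), giving O(n^(log_2 29)).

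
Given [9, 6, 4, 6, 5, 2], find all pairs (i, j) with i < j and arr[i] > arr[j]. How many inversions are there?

Finding inversions in [9, 6, 4, 6, 5, 2]:

(0, 1): arr[0]=9 > arr[1]=6
(0, 2): arr[0]=9 > arr[2]=4
(0, 3): arr[0]=9 > arr[3]=6
(0, 4): arr[0]=9 > arr[4]=5
(0, 5): arr[0]=9 > arr[5]=2
(1, 2): arr[1]=6 > arr[2]=4
(1, 4): arr[1]=6 > arr[4]=5
(1, 5): arr[1]=6 > arr[5]=2
(2, 5): arr[2]=4 > arr[5]=2
(3, 4): arr[3]=6 > arr[4]=5
(3, 5): arr[3]=6 > arr[5]=2
(4, 5): arr[4]=5 > arr[5]=2

Total inversions: 12

The array has 12 inversion(s): (0,1), (0,2), (0,3), (0,4), (0,5), (1,2), (1,4), (1,5), (2,5), (3,4), (3,5), (4,5). Each pair (i,j) satisfies i < j and arr[i] > arr[j].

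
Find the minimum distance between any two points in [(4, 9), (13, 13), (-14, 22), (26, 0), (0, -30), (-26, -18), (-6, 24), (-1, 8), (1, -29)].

Computing all pairwise distances among 9 points:

d((4, 9), (13, 13)) = 9.8489
d((4, 9), (-14, 22)) = 22.2036
d((4, 9), (26, 0)) = 23.7697
d((4, 9), (0, -30)) = 39.2046
d((4, 9), (-26, -18)) = 40.3609
d((4, 9), (-6, 24)) = 18.0278
d((4, 9), (-1, 8)) = 5.099
d((4, 9), (1, -29)) = 38.1182
d((13, 13), (-14, 22)) = 28.4605
d((13, 13), (26, 0)) = 18.3848
d((13, 13), (0, -30)) = 44.9222
d((13, 13), (-26, -18)) = 49.8197
d((13, 13), (-6, 24)) = 21.9545
d((13, 13), (-1, 8)) = 14.8661
d((13, 13), (1, -29)) = 43.6807
d((-14, 22), (26, 0)) = 45.6508
d((-14, 22), (0, -30)) = 53.8516
d((-14, 22), (-26, -18)) = 41.7612
d((-14, 22), (-6, 24)) = 8.2462
d((-14, 22), (-1, 8)) = 19.105
d((-14, 22), (1, -29)) = 53.1601
d((26, 0), (0, -30)) = 39.6989
d((26, 0), (-26, -18)) = 55.0273
d((26, 0), (-6, 24)) = 40.0
d((26, 0), (-1, 8)) = 28.1603
d((26, 0), (1, -29)) = 38.2884
d((0, -30), (-26, -18)) = 28.6356
d((0, -30), (-6, 24)) = 54.3323
d((0, -30), (-1, 8)) = 38.0132
d((0, -30), (1, -29)) = 1.4142 <-- minimum
d((-26, -18), (-6, 24)) = 46.5188
d((-26, -18), (-1, 8)) = 36.0694
d((-26, -18), (1, -29)) = 29.1548
d((-6, 24), (-1, 8)) = 16.7631
d((-6, 24), (1, -29)) = 53.4603
d((-1, 8), (1, -29)) = 37.054

Closest pair: (0, -30) and (1, -29) with distance 1.4142

The closest pair is (0, -30) and (1, -29) with Euclidean distance 1.4142. For 9 points, brute-force pairwise comparison is shown above. For large n, the divide-and-conquer algorithm (sort by x, recurse on halves, check the dividing strip) achieves O(n log n).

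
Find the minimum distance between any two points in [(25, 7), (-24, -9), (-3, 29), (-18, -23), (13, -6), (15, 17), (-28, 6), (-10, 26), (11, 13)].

Computing all pairwise distances among 9 points:

d((25, 7), (-24, -9)) = 51.5461
d((25, 7), (-3, 29)) = 35.609
d((25, 7), (-18, -23)) = 52.4309
d((25, 7), (13, -6)) = 17.6918
d((25, 7), (15, 17)) = 14.1421
d((25, 7), (-28, 6)) = 53.0094
d((25, 7), (-10, 26)) = 39.8246
d((25, 7), (11, 13)) = 15.2315
d((-24, -9), (-3, 29)) = 43.4166
d((-24, -9), (-18, -23)) = 15.2315
d((-24, -9), (13, -6)) = 37.1214
d((-24, -9), (15, 17)) = 46.8722
d((-24, -9), (-28, 6)) = 15.5242
d((-24, -9), (-10, 26)) = 37.6962
d((-24, -9), (11, 13)) = 41.3401
d((-3, 29), (-18, -23)) = 54.1202
d((-3, 29), (13, -6)) = 38.4838
d((-3, 29), (15, 17)) = 21.6333
d((-3, 29), (-28, 6)) = 33.9706
d((-3, 29), (-10, 26)) = 7.6158
d((-3, 29), (11, 13)) = 21.2603
d((-18, -23), (13, -6)) = 35.3553
d((-18, -23), (15, 17)) = 51.8556
d((-18, -23), (-28, 6)) = 30.6757
d((-18, -23), (-10, 26)) = 49.6488
d((-18, -23), (11, 13)) = 46.2277
d((13, -6), (15, 17)) = 23.0868
d((13, -6), (-28, 6)) = 42.72
d((13, -6), (-10, 26)) = 39.4081
d((13, -6), (11, 13)) = 19.105
d((15, 17), (-28, 6)) = 44.3847
d((15, 17), (-10, 26)) = 26.5707
d((15, 17), (11, 13)) = 5.6569 <-- minimum
d((-28, 6), (-10, 26)) = 26.9072
d((-28, 6), (11, 13)) = 39.6232
d((-10, 26), (11, 13)) = 24.6982

Closest pair: (15, 17) and (11, 13) with distance 5.6569

The closest pair is (15, 17) and (11, 13) with Euclidean distance 5.6569. For 9 points, brute-force pairwise comparison is shown above. For large n, the divide-and-conquer algorithm (sort by x, recurse on halves, check the dividing strip) achieves O(n log n).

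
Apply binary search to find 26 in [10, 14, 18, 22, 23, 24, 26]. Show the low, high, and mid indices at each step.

Binary search for 26 in [10, 14, 18, 22, 23, 24, 26]:

lo=0, hi=6, mid=3, arr[mid]=22 -> 22 < 26, search right half
lo=4, hi=6, mid=5, arr[mid]=24 -> 24 < 26, search right half
lo=6, hi=6, mid=6, arr[mid]=26 -> Found target at index 6!

Binary search finds 26 at index 6 after 3 comparisons. The search repeatedly halves the search space by comparing with the middle element.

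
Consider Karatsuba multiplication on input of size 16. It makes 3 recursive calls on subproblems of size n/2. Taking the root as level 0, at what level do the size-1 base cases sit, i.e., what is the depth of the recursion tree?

For divide and conquer with division factor 2:

Problem sizes at each level:
Level 0: 16
Level 1: 8
Level 2: 4
Level 3: 2
Level 4: 1

The root is level 0 and the size-1 base case is level 4 (the tree spans levels 0 through 4, i.e. 5 levels counting the root), so the depth is the number of divisions: log_2(16) = 4

The recursion tree depth is log_2(16) = 4. At each level, the problem size is divided by 2, so it takes 4 divisions to reduce to a base case of size 1. The algorithm makes 3 recursive calls at each level.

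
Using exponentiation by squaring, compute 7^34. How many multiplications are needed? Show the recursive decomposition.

Computing 7^34 by squaring (build up from 7^1; each line after the first costs one multiplication):

7^1 = 7
7^2 = (7^1)^2 = 7^2 = 49
7^4 = (7^2)^2 = 49^2 = 2401
7^8 = (7^4)^2 = 2401^2 = 5764801
7^16 = (7^8)^2 = 5764801^2 = 33232930569601
7^17 = 7 * 7^16 = 7 * 33232930569601 = 232630513987207
7^34 = (7^17)^2 = 232630513987207^2 = 54116956037952111668959660849

Result: 54116956037952111668959660849
Multiplications needed: 6 (6 lines after 7^1)

7^34 = 54116956037952111668959660849. Using exponentiation by squaring, this requires 6 multiplications. The key idea: if the exponent is even, square the half-power; if odd, multiply by the base once.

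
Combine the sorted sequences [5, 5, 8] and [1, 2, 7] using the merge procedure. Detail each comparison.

Merging process:

Compare 5 vs 1: take 1 from right. Merged: [1]
Compare 5 vs 2: take 2 from right. Merged: [1, 2]
Compare 5 vs 7: take 5 from left. Merged: [1, 2, 5]
Compare 5 vs 7: take 5 from left. Merged: [1, 2, 5, 5]
Compare 8 vs 7: take 7 from right. Merged: [1, 2, 5, 5, 7]
Append remaining from left: [8]. Merged: [1, 2, 5, 5, 7, 8]

Final merged array: [1, 2, 5, 5, 7, 8]
Total comparisons: 5

The merged array is [1, 2, 5, 5, 7, 8], requiring 5 comparisons. The merge step runs in O(n) time where n is the total number of elements.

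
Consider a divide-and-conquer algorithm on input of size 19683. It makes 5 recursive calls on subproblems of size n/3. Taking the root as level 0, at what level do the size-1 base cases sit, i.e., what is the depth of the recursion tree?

For divide and conquer with division factor 3:

Problem sizes at each level:
Level 0: 19683
Level 1: 6561
Level 2: 2187
Level 3: 729
Level 4: 243
Level 5: 81
Level 6: 27
Level 7: 9
Level 8: 3
Level 9: 1

The root is level 0 and the size-1 base case is level 9 (the tree spans levels 0 through 9, i.e. 10 levels counting the root), so the depth is the number of divisions: log_3(19683) = 9

The recursion tree depth is log_3(19683) = 9. At each level, the problem size is divided by 3, so it takes 9 divisions to reduce to a base case of size 1. The algorithm makes 5 recursive calls at each level.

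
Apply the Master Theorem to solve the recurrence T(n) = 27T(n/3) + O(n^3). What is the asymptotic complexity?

Master Theorem for T(n) = 27T(n/3) + O(n^3):

a = 27, b = 3, c = 3
log_b(a) = log_3(27) = 3.0000

Case 2: c = 3 = log_3(27) = 3.0000
T(n) = O(n^3 log n) = O(n^3 log n)

For T(n) = 27T(n/3) + O(n^3): log_3(27) = 3.0000. This is Case 2 of the Master Theorem (c = log_b(a), equal work at all levels), giving O(n^3 log n).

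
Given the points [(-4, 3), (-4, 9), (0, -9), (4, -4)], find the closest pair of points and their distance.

Computing all pairwise distances among 4 points:

d((-4, 3), (-4, 9)) = 6.0 <-- minimum
d((-4, 3), (0, -9)) = 12.6491
d((-4, 3), (4, -4)) = 10.6301
d((-4, 9), (0, -9)) = 18.4391
d((-4, 9), (4, -4)) = 15.2643
d((0, -9), (4, -4)) = 6.4031

Closest pair: (-4, 3) and (-4, 9) with distance 6.0

The closest pair is (-4, 3) and (-4, 9) with Euclidean distance 6.0. For 4 points, brute-force pairwise comparison is shown above. For large n, the divide-and-conquer algorithm (sort by x, recurse on halves, check the dividing strip) achieves O(n log n).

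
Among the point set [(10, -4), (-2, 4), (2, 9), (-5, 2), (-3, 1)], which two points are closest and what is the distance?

Computing all pairwise distances among 5 points:

d((10, -4), (-2, 4)) = 14.4222
d((10, -4), (2, 9)) = 15.2643
d((10, -4), (-5, 2)) = 16.1555
d((10, -4), (-3, 1)) = 13.9284
d((-2, 4), (2, 9)) = 6.4031
d((-2, 4), (-5, 2)) = 3.6056
d((-2, 4), (-3, 1)) = 3.1623
d((2, 9), (-5, 2)) = 9.8995
d((2, 9), (-3, 1)) = 9.434
d((-5, 2), (-3, 1)) = 2.2361 <-- minimum

Closest pair: (-5, 2) and (-3, 1) with distance 2.2361

The closest pair is (-5, 2) and (-3, 1) with Euclidean distance 2.2361. For 5 points, brute-force pairwise comparison is shown above. For large n, the divide-and-conquer algorithm (sort by x, recurse on halves, check the dividing strip) achieves O(n log n).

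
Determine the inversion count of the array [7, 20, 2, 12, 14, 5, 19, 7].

Finding inversions in [7, 20, 2, 12, 14, 5, 19, 7]:

(0, 2): arr[0]=7 > arr[2]=2
(0, 5): arr[0]=7 > arr[5]=5
(1, 2): arr[1]=20 > arr[2]=2
(1, 3): arr[1]=20 > arr[3]=12
(1, 4): arr[1]=20 > arr[4]=14
(1, 5): arr[1]=20 > arr[5]=5
(1, 6): arr[1]=20 > arr[6]=19
(1, 7): arr[1]=20 > arr[7]=7
(3, 5): arr[3]=12 > arr[5]=5
(3, 7): arr[3]=12 > arr[7]=7
(4, 5): arr[4]=14 > arr[5]=5
(4, 7): arr[4]=14 > arr[7]=7
(6, 7): arr[6]=19 > arr[7]=7

Total inversions: 13

The array has 13 inversion(s): (0,2), (0,5), (1,2), (1,3), (1,4), (1,5), (1,6), (1,7), (3,5), (3,7), (4,5), (4,7), (6,7). Each pair (i,j) satisfies i < j and arr[i] > arr[j].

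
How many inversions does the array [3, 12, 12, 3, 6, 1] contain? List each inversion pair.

Finding inversions in [3, 12, 12, 3, 6, 1]:

(0, 5): arr[0]=3 > arr[5]=1
(1, 3): arr[1]=12 > arr[3]=3
(1, 4): arr[1]=12 > arr[4]=6
(1, 5): arr[1]=12 > arr[5]=1
(2, 3): arr[2]=12 > arr[3]=3
(2, 4): arr[2]=12 > arr[4]=6
(2, 5): arr[2]=12 > arr[5]=1
(3, 5): arr[3]=3 > arr[5]=1
(4, 5): arr[4]=6 > arr[5]=1

Total inversions: 9

The array has 9 inversion(s): (0,5), (1,3), (1,4), (1,5), (2,3), (2,4), (2,5), (3,5), (4,5). Each pair (i,j) satisfies i < j and arr[i] > arr[j].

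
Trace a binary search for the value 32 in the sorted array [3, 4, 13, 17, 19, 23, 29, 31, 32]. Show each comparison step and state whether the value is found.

Binary search for 32 in [3, 4, 13, 17, 19, 23, 29, 31, 32]:

lo=0, hi=8, mid=4, arr[mid]=19 -> 19 < 32, search right half
lo=5, hi=8, mid=6, arr[mid]=29 -> 29 < 32, search right half
lo=7, hi=8, mid=7, arr[mid]=31 -> 31 < 32, search right half
lo=8, hi=8, mid=8, arr[mid]=32 -> Found target at index 8!

Binary search finds 32 at index 8 after 4 comparisons. The search repeatedly halves the search space by comparing with the middle element.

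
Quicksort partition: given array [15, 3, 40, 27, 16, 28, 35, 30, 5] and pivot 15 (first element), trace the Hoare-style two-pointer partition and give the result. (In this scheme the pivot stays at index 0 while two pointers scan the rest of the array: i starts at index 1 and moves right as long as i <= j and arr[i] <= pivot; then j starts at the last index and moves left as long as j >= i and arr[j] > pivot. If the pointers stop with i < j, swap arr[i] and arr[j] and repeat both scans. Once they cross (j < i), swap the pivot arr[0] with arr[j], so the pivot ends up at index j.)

Hoare-style two-pointer partition with pivot = 15:

Initial array: [15, 3, 40, 27, 16, 28, 35, 30, 5]

Pointers start at i = 1, j = 8.
i stops at index 2 (arr[2]=40 > 15), j stops at index 8 (arr[8]=5 <= 15): swap arr[2] and arr[8], array becomes [15, 3, 5, 27, 16, 28, 35, 30, 40]
i ends at 3, j ends at 2: the pointers have crossed (j < i), so scanning stops.

Swap pivot arr[0] with arr[2] to place pivot at position 2: [5, 3, 15, 27, 16, 28, 35, 30, 40]
Pivot position: 2

After partitioning with pivot 15, the array becomes [5, 3, 15, 27, 16, 28, 35, 30, 40]. The pivot is placed at index 2. All elements to the left of the pivot are <= 15, and all elements to the right are > 15.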